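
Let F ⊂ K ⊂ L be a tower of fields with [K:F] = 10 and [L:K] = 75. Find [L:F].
[L:F] = 750

The tower law says that for any tower of field extensions F ⊂ K ⊂ L with finite degrees, [L:F] = [L:K] · [K:F]. Here this gives [L:F] = 75 · 10 = 750.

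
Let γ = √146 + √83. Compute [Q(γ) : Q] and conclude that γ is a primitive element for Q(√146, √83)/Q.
[Q(γ) : Q] = 4 (equivalently, Q(γ) = Q(√146, √83))

Obviously Q(γ) ⊆ Q(√146, √83), and [Q(√146, √83):Q] = 4 (since 146, 83 are distinct squarefree integers > 1 with 12118 not a perfect square). To show equality we compute the minimal polynomial of γ. From γ = √146 + √83: γ^2 = 146 + 2√(12118) + 83 = 229 + 2√(12118), so γ^2 - 229 = 2√(12118); squaring, (γ^2 - 229)^2 = 4·12118, i.e. γ^4 - 458γ^2 + 52441 - 48472 = 0, i.e. γ^4 - 458γ^2 + 3969 = 0. So γ is a root of x^4 - 458x^2 + 3969. This polynomial is irreducible over Q: it has no rational root (each ±√146 ± √83 is irrational), and any factorization into two quadratics over Q would force √(12118) ∈ Q (pairing opposite roots) or √146, √83 ∈ Q (other pairings), all impossible. Hence [Q(γ):Q] = 4 = [Q(√146, √83):Q], so Q(γ) = Q(√146, √83).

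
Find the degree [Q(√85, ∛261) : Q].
[Q(√85, ∛261) : Q] = 6

Let L = Q(√85, ∛261). Since Q(√85) ⊂ L and [Q(√85):Q] = 2, the tower law gives 2 | [L:Q]. Likewise Q(∛261) ⊂ L with [Q(∛261):Q] = 3 (because 261 is not a perfect cube), so 3 | [L:Q]. As gcd(2,3) = 1, [L:Q] is divisible by 6. Conversely L is generated over Q by √85 and ∛261, so [L:Q] ≤ 2·3 = 6. Therefore [Q(√85, ∛261) : Q] = 6.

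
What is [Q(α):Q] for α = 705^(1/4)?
[Q(α):Q] = 4

α is a root of x^4 - 705. By Eisenstein's criterion at the prime p = 3 (which divides the constant term 705 but p^2 = 9 does not, since 705 is squarefree), x^4 - 705 is irreducible over Q. Hence [Q(α):Q] = 4.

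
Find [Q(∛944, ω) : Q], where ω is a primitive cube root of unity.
[Q(∛944, ω) : Q] = 6

[Q(∛944):Q] = 3 (min poly x^3 - 944, irreducible since 944 is not a perfect cube). [Q(ω):Q] = 2 (min poly x^2 + x + 1). Since Q(∛944) ⊂ R and ω ∉ R, we have ω ∉ Q(∛944), so x^2 + x + 1 remains irreducible over Q(∛944) and [Q(∛944, ω) : Q(∛944)] = 2. By the tower law, [Q(∛944, ω) : Q] = 3 · 2 = 6. (In fact Q(∛944, ω) is the splitting field of x^3 - 944 over Q.)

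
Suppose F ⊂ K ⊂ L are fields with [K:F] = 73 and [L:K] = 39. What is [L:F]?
[L:F] = 2847

The tower law says that for any tower of field extensions F ⊂ K ⊂ L with finite degrees, [L:F] = [L:K] · [K:F]. Here this gives [L:F] = 39 · 73 = 2847.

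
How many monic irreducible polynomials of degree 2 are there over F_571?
There are 162735 monic irreducible polynomials of degree 2 over F_571

Each element of F_{571^2} that lies in no proper subfield is a root of exactly one monic irreducible of degree 2 over F_571, and each such polynomial has 2 distinct roots in F_{571^2}. By Möbius inversion the count is N_571(2) = (1/2) Σ_{d|2} μ(2/d) · 571^d = (1/2)(μ(2)·571^1 + μ(1)·571^2) = 325470/2 = 162735.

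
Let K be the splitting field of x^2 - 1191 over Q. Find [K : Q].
[K : Q] = 2

f(x) = x^2 - 1191 factors as (x - √1191)(x + √1191). The splitting field is K = Q(√1191). Since 1191 is squarefree and > 1, it is not a perfect square, so x^2 - 1191 is irreducible over Q and [Q(√1191) : Q] = 2. Hence [K : Q] = 2.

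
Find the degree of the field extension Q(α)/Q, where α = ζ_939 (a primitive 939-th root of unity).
[Q(α):Q] = 624

The minimal polynomial of ζ_939 over Q is the 939-th cyclotomic polynomial Φ_939(x), which is irreducible over Q and has degree φ(939) = 624. Hence [Q(α):Q] = φ(939) = 624.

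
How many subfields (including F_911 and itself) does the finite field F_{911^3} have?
F_{911^3} has 2 subfields

The subfields of F_{p^n} are exactly the fields F_{p^d} for d | n (each is the fixed field of the unique index-d subgroup of Gal(F_{p^n}/F_p) ≅ Z/nZ). The divisors of n = 3 are {1, 3}, giving 2 subfields: F_{911^1}, F_{911^3}.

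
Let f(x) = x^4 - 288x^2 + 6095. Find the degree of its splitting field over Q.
[K : Q] = 4

Solving the quadratic in x^2: x^2 = (288 ± √(288^2 - 4·6095))/2 = (288 ± √58564)/2 = (288 ± 242)/2, giving x^2 = 265 or x^2 = 23. So f(x) = (x^2 - 265)(x^2 - 23) and the roots of f are ±√265, ±√23. Hence the splitting field is K = Q(√265, √23). Since 265 and 23 are distinct squarefree integers > 1, their product 6095 is not a perfect square, so √23 ∉ Q(√265). By the tower law [K:Q] = [Q(√265,√23):Q(√265)] · [Q(√265):Q] = 2 · 2 = 4.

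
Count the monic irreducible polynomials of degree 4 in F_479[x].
There are 13160735760 monic irreducible polynomials of degree 4 over F_479

Each element of F_{479^4} that lies in no proper subfield is a root of exactly one monic irreducible of degree 4 over F_479, and each such polynomial has 4 distinct roots in F_{479^4}. By Möbius inversion the count is N_479(4) = (1/4) Σ_{d|4} μ(4/d) · 479^d = (1/4)(μ(4)·479^1 + μ(2)·479^2 + μ(1)·479^4) = 52642943040/4 = 13160735760.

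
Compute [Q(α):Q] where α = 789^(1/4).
[Q(α):Q] = 4

α is a root of x^4 - 789. By Eisenstein's criterion at the prime p = 3 (which divides the constant term 789 but p^2 = 9 does not, since 789 is squarefree), x^4 - 789 is irreducible over Q. Hence [Q(α):Q] = 4.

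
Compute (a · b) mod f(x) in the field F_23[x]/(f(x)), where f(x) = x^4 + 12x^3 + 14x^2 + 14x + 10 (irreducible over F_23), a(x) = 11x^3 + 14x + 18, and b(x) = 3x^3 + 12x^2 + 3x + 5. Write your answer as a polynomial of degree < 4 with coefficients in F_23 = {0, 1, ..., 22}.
a · b ≡ 16x^3 + 18x^2 + 9x + 18 (mod f(x))

Multiply in F_23[x]: a(x)·b(x) = (11x^3 + 14x + 18)·(3x^3 + 12x^2 + 3x + 5) = 10x^6 + 17x^5 + 6x^4 + x^3 + 5x^2 + 9x + 21. This has degree ≥ 4, so divide by f(x) over F_23: 10x^6 + 17x^5 + 6x^4 + x^3 + 5x^2 + 9x + 21 = (10x^2 + 12x + 21)·(x^4 + 12x^3 + 14x^2 + 14x + 10) + (16x^3 + 18x^2 + 9x + 18). Hence a·b ≡ 16x^3 + 18x^2 + 9x + 18 (mod f). (F_23[x]/(f) is a field with 23^4 = 279841 elements since f is irreducible of degree 4.)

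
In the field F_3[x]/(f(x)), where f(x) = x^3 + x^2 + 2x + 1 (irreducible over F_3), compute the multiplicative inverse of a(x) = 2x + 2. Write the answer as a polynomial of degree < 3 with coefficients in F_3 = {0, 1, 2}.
a(x)^(-1) ≡ 2x^2 + 1 (mod f(x))

Since f is irreducible over F_3, F_3[x]/(f) is a field and a(x) ≠ 0 has an inverse. Apply the extended Euclidean algorithm to f(x) and a(x) in F_3[x]: f(x) = (2x^2 + 1)·a(x) + (2). The last nonzero remainder is the constant 2 = gcd(f, a) in F_3. Back-substituting through the division chain expresses 2 = s(x)·a(x) + t(x)·f(x) with s(x) ≡ x^2 + 2 (mod f), so (x^2 + 2)·a(x) ≡ 2 (mod f). Multiplying by 2^(-1) ≡ 2 in F_3 gives a(x)^(-1) ≡ 2·(x^2 + 2) ≡ 2x^2 + 1 (mod f). Check: (2x + 2)·(2x^2 + 1) = x^3 + x^2 + 2x + 2 ≡ 1 (mod x^3 + x^2 + 2x + 1).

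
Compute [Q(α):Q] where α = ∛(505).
[Q(α):Q] = 3

The minimal polynomial of α is x^3 - 505, irreducible over Q since 505 is not a perfect cube (so x^3 - 505 has no rational root). Hence [Q(α):Q] = deg(m_α) = 3.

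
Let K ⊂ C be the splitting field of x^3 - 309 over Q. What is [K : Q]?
[K : Q] = 6

The roots of x^3 - 309 are ∛309, ω∛309, ω^2∛309 where ω = e^(2πi/3) is a primitive cube root of unity, so K = Q(∛309, ω). Now [Q(∛309):Q] = 3 (since 309 is not a perfect cube, x^3 - 309 is irreducible) and [Q(ω):Q] = 2. Both 2 and 3 divide [K:Q], and [K:Q] ≤ 3·2 = 6, so [K:Q] = 6. (Equivalently: Q(∛309) ⊂ R but ω ∉ R, so [K : Q(∛309)] = 2.)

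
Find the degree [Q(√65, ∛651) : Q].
[Q(√65, ∛651) : Q] = 6

Let L = Q(√65, ∛651). Since Q(√65) ⊂ L and [Q(√65):Q] = 2, the tower law gives 2 | [L:Q]. Likewise Q(∛651) ⊂ L with [Q(∛651):Q] = 3 (because 651 is not a perfect cube), so 3 | [L:Q]. As gcd(2,3) = 1, [L:Q] is divisible by 6. Conversely L is generated over Q by √65 and ∛651, so [L:Q] ≤ 2·3 = 6. Therefore [Q(√65, ∛651) : Q] = 6.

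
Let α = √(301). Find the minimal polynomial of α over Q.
m_α(x) = x^2 - 301

α satisfies α^2 - 301 = 0, so x^2 - 301 annihilates α. Since d = 301 is squarefree and ≠ 1, it is not a perfect square in Q, so x^2 - 301 has no rational root and is therefore irreducible over Q (a degree-2 polynomial over a field is irreducible iff it has no root). Hence m_α(x) = x^2 - 301.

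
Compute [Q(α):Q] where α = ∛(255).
[Q(α):Q] = 3

The minimal polynomial of α is x^3 - 255, irreducible over Q since 255 is not a perfect cube (so x^3 - 255 has no rational root). Hence [Q(α):Q] = deg(m_α) = 3.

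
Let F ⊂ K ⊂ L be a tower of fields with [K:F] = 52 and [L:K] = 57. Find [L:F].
[L:F] = 2964

The tower law says that for any tower of field extensions F ⊂ K ⊂ L with finite degrees, [L:F] = [L:K] · [K:F]. Here this gives [L:F] = 57 · 52 = 2964.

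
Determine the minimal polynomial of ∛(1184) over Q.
m_α(x) = x^3 - 1184

α satisfies α^3 = 1184, so x^3 - 1184 annihilates α. By the rational root test, a rational root p/q (in lowest terms) of x^3 - 1184 would satisfy p^3 = 1184 q^3, forcing q = 1 and p^3 = 1184; but 1184 is not a perfect cube, contradiction. A monic cubic over Q with no rational root is irreducible (any nontrivial factorization would include a linear factor). Hence x^3 - 1184 is the minimal polynomial of α, and in particular [Q(α):Q] = 3.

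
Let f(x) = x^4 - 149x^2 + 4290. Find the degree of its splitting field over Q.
[K : Q] = 4

Solving the quadratic in x^2: x^2 = (149 ± √(149^2 - 4·4290))/2 = (149 ± √5041)/2 = (149 ± 71)/2, giving x^2 = 39 or x^2 = 110. So f(x) = (x^2 - 39)(x^2 - 110) and the roots of f are ±√39, ±√110. Hence the splitting field is K = Q(√39, √110). Since 39 and 110 are distinct squarefree integers > 1, their product 4290 is not a perfect square, so √110 ∉ Q(√39). By the tower law [K:Q] = [Q(√39,√110):Q(√39)] · [Q(√39):Q] = 2 · 2 = 4.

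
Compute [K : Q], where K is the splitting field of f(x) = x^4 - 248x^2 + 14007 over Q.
[K : Q] = 4

Solving the quadratic in x^2: x^2 = (248 ± √(248^2 - 4·14007))/2 = (248 ± √5476)/2 = (248 ± 74)/2, giving x^2 = 87 or x^2 = 161. So f(x) = (x^2 - 87)(x^2 - 161) and the roots of f are ±√87, ±√161. Hence the splitting field is K = Q(√87, √161). Since 87 and 161 are distinct squarefree integers > 1, their product 14007 is not a perfect square, so √161 ∉ Q(√87). By the tower law [K:Q] = [Q(√87,√161):Q(√87)] · [Q(√87):Q] = 2 · 2 = 4.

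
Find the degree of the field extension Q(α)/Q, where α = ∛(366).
[Q(α):Q] = 3

The minimal polynomial of α is x^3 - 366, irreducible over Q since 366 is not a perfect cube (so x^3 - 366 has no rational root). Hence [Q(α):Q] = deg(m_α) = 3.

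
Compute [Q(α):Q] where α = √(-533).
[Q(α):Q] = 2

[Q(α):Q] equals the degree of the minimal polynomial of α. Here α^2 = -533 and x^2 + 533 is irreducible (d = -533 is squarefree, ≠ 1, hence not a square), so deg(m_α) = 2. Thus [Q(α):Q] = 2.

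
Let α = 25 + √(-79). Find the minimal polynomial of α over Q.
m_α(x) = x^2 - 50x + 704

From α - 25 = √(-79), squaring gives (α - 25)^2 = -79, i.e. α^2 - 50α + 625 = -79, so α^2 - 50α + 704 = 0. The discriminant of x^2 - 50x + 704 is (-50)^2 - 4·(704) = 2500 - 2816 = -316, and 4·(-79) is not a perfect square in Q since -79 is squarefree and ≠ 1. Hence x^2 - 50x + 704 is irreducible over Q and is the minimal polynomial of α.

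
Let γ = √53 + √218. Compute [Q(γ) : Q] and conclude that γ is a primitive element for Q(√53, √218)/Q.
[Q(γ) : Q] = 4 (equivalently, Q(γ) = Q(√53, √218))

Obviously Q(γ) ⊆ Q(√53, √218), and [Q(√53, √218):Q] = 4 (since 53, 218 are distinct squarefree integers > 1 with 11554 not a perfect square). To show equality we compute the minimal polynomial of γ. From γ = √53 + √218: γ^2 = 53 + 2√(11554) + 218 = 271 + 2√(11554), so γ^2 - 271 = 2√(11554); squaring, (γ^2 - 271)^2 = 4·11554, i.e. γ^4 - 542γ^2 + 73441 - 46216 = 0, i.e. γ^4 - 542γ^2 + 27225 = 0. So γ is a root of x^4 - 542x^2 + 27225. This polynomial is irreducible over Q: it has no rational root (each ±√53 ± √218 is irrational), and any factorization into two quadratics over Q would force √(11554) ∈ Q (pairing opposite roots) or √53, √218 ∈ Q (other pairings), all impossible. Hence [Q(γ):Q] = 4 = [Q(√53, √218):Q], so Q(γ) = Q(√53, √218).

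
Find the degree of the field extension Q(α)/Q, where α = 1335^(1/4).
[Q(α):Q] = 4

α is a root of x^4 - 1335. By Eisenstein's criterion at the prime p = 3 (which divides the constant term 1335 but p^2 = 9 does not, since 1335 is squarefree), x^4 - 1335 is irreducible over Q. Hence [Q(α):Q] = 4.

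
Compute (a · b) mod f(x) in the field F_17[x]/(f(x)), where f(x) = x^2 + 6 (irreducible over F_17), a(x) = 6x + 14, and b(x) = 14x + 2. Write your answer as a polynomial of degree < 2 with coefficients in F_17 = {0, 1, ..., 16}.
a · b ≡ 4x (mod f(x))

Multiply in F_17[x]: a(x)·b(x) = (6x + 14)·(14x + 2) = 16x^2 + 4x + 11. This has degree ≥ 2, so divide by f(x) over F_17: 16x^2 + 4x + 11 = (16)·(x^2 + 6) + (4x). Hence a·b ≡ 4x (mod f). (F_17[x]/(f) is a field with 17^2 = 289 elements since f is irreducible of degree 2.)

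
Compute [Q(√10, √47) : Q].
[Q(√10, √47) : Q] = 4

[Q(√10):Q] = 2 (min poly x^2 - 10, irreducible since 10 is squarefree > 1). For the top step, suppose √47 ∈ Q(√10), say √47 = c + d√10 with c, d ∈ Q. Squaring: 47 = c^2 + 10d^2 + 2cd√10. Since √10 ∉ Q this forces 2cd = 0. If d = 0 then √47 = c ∈ Q, contradicting 47 squarefree > 1. If c = 0 then 47 = 10d^2, so 10·47 = (10d)^2 is a perfect square in Q — but 10·47 = 470 is not a perfect square (since 10 and 47 are distinct squarefree integers). Contradiction. Hence √47 ∉ Q(√10), so x^2 - 47 stays irreducible over Q(√10) and [Q(√10, √47) : Q(√10)] = 2. By the tower law, [Q(√10, √47) : Q] = 2 · 2 = 4.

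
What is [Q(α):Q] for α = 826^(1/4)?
[Q(α):Q] = 4

α is a root of x^4 - 826. By Eisenstein's criterion at the prime p = 2 (which divides the constant term 826 but p^2 = 4 does not, since 826 is squarefree), x^4 - 826 is irreducible over Q. Hence [Q(α):Q] = 4.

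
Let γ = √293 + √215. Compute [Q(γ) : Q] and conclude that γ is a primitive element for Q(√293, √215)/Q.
[Q(γ) : Q] = 4 (equivalently, Q(γ) = Q(√293, √215))

Obviously Q(γ) ⊆ Q(√293, √215), and [Q(√293, √215):Q] = 4 (since 293, 215 are distinct squarefree integers > 1 with 62995 not a perfect square). To show equality we compute the minimal polynomial of γ. From γ = √293 + √215: γ^2 = 293 + 2√(62995) + 215 = 508 + 2√(62995), so γ^2 - 508 = 2√(62995); squaring, (γ^2 - 508)^2 = 4·62995, i.e. γ^4 - 1016γ^2 + 258064 - 251980 = 0, i.e. γ^4 - 1016γ^2 + 6084 = 0. So γ is a root of x^4 - 1016x^2 + 6084. This polynomial is irreducible over Q: it has no rational root (each ±√293 ± √215 is irrational), and any factorization into two quadratics over Q would force √(62995) ∈ Q (pairing opposite roots) or √293, √215 ∈ Q (other pairings), all impossible. Hence [Q(γ):Q] = 4 = [Q(√293, √215):Q], so Q(γ) = Q(√293, √215).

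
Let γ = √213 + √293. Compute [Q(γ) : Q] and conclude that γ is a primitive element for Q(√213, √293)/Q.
[Q(γ) : Q] = 4 (equivalently, Q(γ) = Q(√213, √293))

Obviously Q(γ) ⊆ Q(√213, √293), and [Q(√213, √293):Q] = 4 (since 213, 293 are distinct squarefree integers > 1 with 62409 not a perfect square). To show equality we compute the minimal polynomial of γ. From γ = √213 + √293: γ^2 = 213 + 2√(62409) + 293 = 506 + 2√(62409), so γ^2 - 506 = 2√(62409); squaring, (γ^2 - 506)^2 = 4·62409, i.e. γ^4 - 1012γ^2 + 256036 - 249636 = 0, i.e. γ^4 - 1012γ^2 + 6400 = 0. So γ is a root of x^4 - 1012x^2 + 6400. This polynomial is irreducible over Q: it has no rational root (each ±√213 ± √293 is irrational), and any factorization into two quadratics over Q would force √(62409) ∈ Q (pairing opposite roots) or √213, √293 ∈ Q (other pairings), all impossible. Hence [Q(γ):Q] = 4 = [Q(√213, √293):Q], so Q(γ) = Q(√213, √293).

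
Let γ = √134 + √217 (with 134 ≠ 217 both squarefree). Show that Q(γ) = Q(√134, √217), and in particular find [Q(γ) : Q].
[Q(γ) : Q] = 4 (equivalently, Q(γ) = Q(√134, √217))

Obviously Q(γ) ⊆ Q(√134, √217), and [Q(√134, √217):Q] = 4 (since 134, 217 are distinct squarefree integers > 1 with 29078 not a perfect square). To show equality we compute the minimal polynomial of γ. From γ = √134 + √217: γ^2 = 134 + 2√(29078) + 217 = 351 + 2√(29078), so γ^2 - 351 = 2√(29078); squaring, (γ^2 - 351)^2 = 4·29078, i.e. γ^4 - 702γ^2 + 123201 - 116312 = 0, i.e. γ^4 - 702γ^2 + 6889 = 0. So γ is a root of x^4 - 702x^2 + 6889. This polynomial is irreducible over Q: it has no rational root (each ±√134 ± √217 is irrational), and any factorization into two quadratics over Q would force √(29078) ∈ Q (pairing opposite roots) or √134, √217 ∈ Q (other pairings), all impossible. Hence [Q(γ):Q] = 4 = [Q(√134, √217):Q], so Q(γ) = Q(√134, √217).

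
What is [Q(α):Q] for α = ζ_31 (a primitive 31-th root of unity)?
[Q(α):Q] = 30

The minimal polynomial of ζ_31 over Q is the 31-th cyclotomic polynomial Φ_31(x), which is irreducible over Q and has degree φ(31) = 30. Hence [Q(α):Q] = φ(31) = 30.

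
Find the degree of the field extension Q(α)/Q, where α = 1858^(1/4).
[Q(α):Q] = 4

α is a root of x^4 - 1858. By Eisenstein's criterion at the prime p = 2 (which divides the constant term 1858 but p^2 = 4 does not, since 1858 is squarefree), x^4 - 1858 is irreducible over Q. Hence [Q(α):Q] = 4.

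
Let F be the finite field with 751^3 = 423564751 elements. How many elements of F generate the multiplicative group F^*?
There are φ(423564750) = 96811200 primitive elements

F_q^* is cyclic of order q - 1 = 423564750. A cyclic group of order m has exactly φ(m) generators. Here m = 423564750 = 2 · 3^2 · 5^3 · 7 · 26893, so the number of primitive elements is φ(423564750) = 96811200.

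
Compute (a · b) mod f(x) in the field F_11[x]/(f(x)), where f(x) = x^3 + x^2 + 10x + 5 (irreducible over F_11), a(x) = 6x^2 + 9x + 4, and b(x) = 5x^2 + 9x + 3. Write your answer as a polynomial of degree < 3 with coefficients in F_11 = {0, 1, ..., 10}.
a · b ≡ 3x^2 + 4x + 8 (mod f(x))

Multiply in F_11[x]: a(x)·b(x) = (6x^2 + 9x + 4)·(5x^2 + 9x + 3) = 8x^4 + 9x^2 + 8x + 1. This has degree ≥ 3, so divide by f(x) over F_11: 8x^4 + 9x^2 + 8x + 1 = (8x + 3)·(x^3 + x^2 + 10x + 5) + (3x^2 + 4x + 8). Hence a·b ≡ 3x^2 + 4x + 8 (mod f). (F_11[x]/(f) is a field with 11^3 = 1331 elements since f is irreducible of degree 3.)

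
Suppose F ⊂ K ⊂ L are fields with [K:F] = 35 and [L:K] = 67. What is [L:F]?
[L:F] = 2345

The tower law says that for any tower of field extensions F ⊂ K ⊂ L with finite degrees, [L:F] = [L:K] · [K:F]. Here this gives [L:F] = 67 · 35 = 2345.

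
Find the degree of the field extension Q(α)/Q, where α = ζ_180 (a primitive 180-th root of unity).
[Q(α):Q] = 48

The minimal polynomial of ζ_180 over Q is the 180-th cyclotomic polynomial Φ_180(x), which is irreducible over Q and has degree φ(180) = 48. Hence [Q(α):Q] = φ(180) = 48.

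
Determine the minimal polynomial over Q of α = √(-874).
m_α(x) = x^2 + 874

α satisfies α^2 + 874 = 0, so x^2 + 874 annihilates α. Since d = -874 is squarefree and ≠ 1, it is not a perfect square in Q, so x^2 + 874 has no rational root and is therefore irreducible over Q (a degree-2 polynomial over a field is irreducible iff it has no root). Hence m_α(x) = x^2 + 874.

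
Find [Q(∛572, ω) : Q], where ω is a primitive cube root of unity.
[Q(∛572, ω) : Q] = 6

[Q(∛572):Q] = 3 (min poly x^3 - 572, irreducible since 572 is not a perfect cube). [Q(ω):Q] = 2 (min poly x^2 + x + 1). Since Q(∛572) ⊂ R and ω ∉ R, we have ω ∉ Q(∛572), so x^2 + x + 1 remains irreducible over Q(∛572) and [Q(∛572, ω) : Q(∛572)] = 2. By the tower law, [Q(∛572, ω) : Q] = 3 · 2 = 6. (In fact Q(∛572, ω) is the splitting field of x^3 - 572 over Q.)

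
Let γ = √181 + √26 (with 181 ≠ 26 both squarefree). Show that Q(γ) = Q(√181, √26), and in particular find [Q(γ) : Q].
[Q(γ) : Q] = 4 (equivalently, Q(γ) = Q(√181, √26))

Obviously Q(γ) ⊆ Q(√181, √26), and [Q(√181, √26):Q] = 4 (since 181, 26 are distinct squarefree integers > 1 with 4706 not a perfect square). To show equality we compute the minimal polynomial of γ. From γ = √181 + √26: γ^2 = 181 + 2√(4706) + 26 = 207 + 2√(4706), so γ^2 - 207 = 2√(4706); squaring, (γ^2 - 207)^2 = 4·4706, i.e. γ^4 - 414γ^2 + 42849 - 18824 = 0, i.e. γ^4 - 414γ^2 + 24025 = 0. So γ is a root of x^4 - 414x^2 + 24025. This polynomial is irreducible over Q: it has no rational root (each ±√181 ± √26 is irrational), and any factorization into two quadratics over Q would force √(4706) ∈ Q (pairing opposite roots) or √181, √26 ∈ Q (other pairings), all impossible. Hence [Q(γ):Q] = 4 = [Q(√181, √26):Q], so Q(γ) = Q(√181, √26).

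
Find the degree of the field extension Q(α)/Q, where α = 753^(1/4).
[Q(α):Q] = 4

α is a root of x^4 - 753. By Eisenstein's criterion at the prime p = 3 (which divides the constant term 753 but p^2 = 9 does not, since 753 is squarefree), x^4 - 753 is irreducible over Q. Hence [Q(α):Q] = 4.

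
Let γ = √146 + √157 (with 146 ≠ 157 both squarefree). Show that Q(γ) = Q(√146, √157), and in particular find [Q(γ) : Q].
[Q(γ) : Q] = 4 (equivalently, Q(γ) = Q(√146, √157))

Obviously Q(γ) ⊆ Q(√146, √157), and [Q(√146, √157):Q] = 4 (since 146, 157 are distinct squarefree integers > 1 with 22922 not a perfect square). To show equality we compute the minimal polynomial of γ. From γ = √146 + √157: γ^2 = 146 + 2√(22922) + 157 = 303 + 2√(22922), so γ^2 - 303 = 2√(22922); squaring, (γ^2 - 303)^2 = 4·22922, i.e. γ^4 - 606γ^2 + 91809 - 91688 = 0, i.e. γ^4 - 606γ^2 + 121 = 0. So γ is a root of x^4 - 606x^2 + 121. This polynomial is irreducible over Q: it has no rational root (each ±√146 ± √157 is irrational), and any factorization into two quadratics over Q would force √(22922) ∈ Q (pairing opposite roots) or √146, √157 ∈ Q (other pairings), all impossible. Hence [Q(γ):Q] = 4 = [Q(√146, √157):Q], so Q(γ) = Q(√146, √157).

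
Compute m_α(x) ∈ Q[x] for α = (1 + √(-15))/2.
m_α(x) = x^2 - x + 4

From 2α - 1 = √(-15), squaring gives (2α - 1)^2 = -15, i.e. 4α^2 - 4α + 1 = -15, so α^2 - α + (1 + 15)/4 = 0. Since -15 ≡ 1 (mod 4), (1 + 15)/4 = 4 ∈ Z. The polynomial x^2 - x + 4 has discriminant 1 - 4·(4) = -15, which is not a perfect square in Q (d = -15 is squarefree and ≠ 1), so x^2 - x + 4 is irreducible over Q. It is the minimal polynomial of α.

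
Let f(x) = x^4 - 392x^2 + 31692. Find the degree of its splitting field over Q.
[K : Q] = 4

Solving the quadratic in x^2: x^2 = (392 ± √(392^2 - 4·31692))/2 = (392 ± √26896)/2 = (392 ± 164)/2, giving x^2 = 278 or x^2 = 114. So f(x) = (x^2 - 278)(x^2 - 114) and the roots of f are ±√278, ±√114. Hence the splitting field is K = Q(√278, √114). Since 278 and 114 are distinct squarefree integers > 1, their product 31692 is not a perfect square, so √114 ∉ Q(√278). By the tower law [K:Q] = [Q(√278,√114):Q(√278)] · [Q(√278):Q] = 2 · 2 = 4.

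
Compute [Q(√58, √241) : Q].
[Q(√58, √241) : Q] = 4

[Q(√58):Q] = 2 (min poly x^2 - 58, irreducible since 58 is squarefree > 1). For the top step, suppose √241 ∈ Q(√58), say √241 = c + d√58 with c, d ∈ Q. Squaring: 241 = c^2 + 58d^2 + 2cd√58. Since √58 ∉ Q this forces 2cd = 0. If d = 0 then √241 = c ∈ Q, contradicting 241 squarefree > 1. If c = 0 then 241 = 58d^2, so 58·241 = (58d)^2 is a perfect square in Q — but 58·241 = 13978 is not a perfect square (since 58 and 241 are distinct squarefree integers). Contradiction. Hence √241 ∉ Q(√58), so x^2 - 241 stays irreducible over Q(√58) and [Q(√58, √241) : Q(√58)] = 2. By the tower law, [Q(√58, √241) : Q] = 2 · 2 = 4.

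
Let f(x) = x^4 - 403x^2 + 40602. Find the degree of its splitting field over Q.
[K : Q] = 4

Solving the quadratic in x^2: x^2 = (403 ± √(403^2 - 4·40602))/2 = (403 ± √1)/2 = (403 ± 1)/2, giving x^2 = 201 or x^2 = 202. So f(x) = (x^2 - 201)(x^2 - 202) and the roots of f are ±√201, ±√202. Hence the splitting field is K = Q(√201, √202). Since 201 and 202 are distinct squarefree integers > 1, their product 40602 is not a perfect square, so √202 ∉ Q(√201). By the tower law [K:Q] = [Q(√201,√202):Q(√201)] · [Q(√201):Q] = 2 · 2 = 4.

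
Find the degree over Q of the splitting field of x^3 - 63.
[K : Q] = 6

The roots of x^3 - 63 are ∛63, ω∛63, ω^2∛63 where ω = e^(2πi/3) is a primitive cube root of unity, so K = Q(∛63, ω). Now [Q(∛63):Q] = 3 (since 63 is not a perfect cube, x^3 - 63 is irreducible) and [Q(ω):Q] = 2. Both 2 and 3 divide [K:Q], and [K:Q] ≤ 3·2 = 6, so [K:Q] = 6. (Equivalently: Q(∛63) ⊂ R but ω ∉ R, so [K : Q(∛63)] = 2.)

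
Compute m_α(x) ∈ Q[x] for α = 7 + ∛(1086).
m_α(x) = x^3 - 21x^2 + 147x - 1429

Set β = α - 7 = ∛(1086), so β^3 = 1086. Then (α - 7)^3 - 1086 = 0, i.e. α is a root of g(x) = (x - 7)^3 - 1086 = x^3 - 21x^2 + 147x - 1429. Since g(x) = h(x - 7) where h(x) = x^3 - 1086, and h is irreducible over Q (because 1086 is not a perfect cube, so h has no rational root, and a monic cubic with no rational root is irreducible), g is also irreducible (irreducibility is preserved under the substitution x → x - 7). Hence m_α(x) = x^3 - 21x^2 + 147x - 1429.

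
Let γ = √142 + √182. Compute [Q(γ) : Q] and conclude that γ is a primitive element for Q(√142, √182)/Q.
[Q(γ) : Q] = 4 (equivalently, Q(γ) = Q(√142, √182))

Obviously Q(γ) ⊆ Q(√142, √182), and [Q(√142, √182):Q] = 4 (since 142, 182 are distinct squarefree integers > 1 with 25844 not a perfect square). To show equality we compute the minimal polynomial of γ. From γ = √142 + √182: γ^2 = 142 + 2√(25844) + 182 = 324 + 2√(25844), so γ^2 - 324 = 2√(25844); squaring, (γ^2 - 324)^2 = 4·25844, i.e. γ^4 - 648γ^2 + 104976 - 103376 = 0, i.e. γ^4 - 648γ^2 + 1600 = 0. So γ is a root of x^4 - 648x^2 + 1600. This polynomial is irreducible over Q: it has no rational root (each ±√142 ± √182 is irrational), and any factorization into two quadratics over Q would force √(25844) ∈ Q (pairing opposite roots) or √142, √182 ∈ Q (other pairings), all impossible. Hence [Q(γ):Q] = 4 = [Q(√142, √182):Q], so Q(γ) = Q(√142, √182).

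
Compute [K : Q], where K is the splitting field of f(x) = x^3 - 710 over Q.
[K : Q] = 6

The roots of x^3 - 710 are ∛710, ω∛710, ω^2∛710 where ω = e^(2πi/3) is a primitive cube root of unity, so K = Q(∛710, ω). Now [Q(∛710):Q] = 3 (since 710 is not a perfect cube, x^3 - 710 is irreducible) and [Q(ω):Q] = 2. Both 2 and 3 divide [K:Q], and [K:Q] ≤ 3·2 = 6, so [K:Q] = 6. (Equivalently: Q(∛710) ⊂ R but ω ∉ R, so [K : Q(∛710)] = 2.)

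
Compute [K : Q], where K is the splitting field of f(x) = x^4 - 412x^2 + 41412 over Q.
[K : Q] = 4

Solving the quadratic in x^2: x^2 = (412 ± √(412^2 - 4·41412))/2 = (412 ± √4096)/2 = (412 ± 64)/2, giving x^2 = 174 or x^2 = 238. So f(x) = (x^2 - 174)(x^2 - 238) and the roots of f are ±√174, ±√238. Hence the splitting field is K = Q(√174, √238). Since 174 and 238 are distinct squarefree integers > 1, their product 41412 is not a perfect square, so √238 ∉ Q(√174). By the tower law [K:Q] = [Q(√174,√238):Q(√174)] · [Q(√174):Q] = 2 · 2 = 4.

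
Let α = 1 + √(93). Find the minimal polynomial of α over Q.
m_α(x) = x^2 - 2x - 92

From α - 1 = √(93), squaring gives (α - 1)^2 = 93, i.e. α^2 - 2α + 1 = 93, so α^2 - 2α - 92 = 0. The discriminant of x^2 - 2x - 92 is (-2)^2 - 4·(-92) = 4 + 368 = 372, and 4·(93) is not a perfect square in Q since 93 is squarefree and ≠ 1. Hence x^2 - 2x - 92 is irreducible over Q and is the minimal polynomial of α.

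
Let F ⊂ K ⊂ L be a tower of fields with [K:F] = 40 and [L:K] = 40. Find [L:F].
[L:F] = 1600

The tower law says that for any tower of field extensions F ⊂ K ⊂ L with finite degrees, [L:F] = [L:K] · [K:F]. Here this gives [L:F] = 40 · 40 = 1600.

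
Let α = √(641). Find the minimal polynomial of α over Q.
m_α(x) = x^2 - 641

α satisfies α^2 - 641 = 0, so x^2 - 641 annihilates α. Since d = 641 is squarefree and ≠ 1, it is not a perfect square in Q, so x^2 - 641 has no rational root and is therefore irreducible over Q (a degree-2 polynomial over a field is irreducible iff it has no root). Hence m_α(x) = x^2 - 641.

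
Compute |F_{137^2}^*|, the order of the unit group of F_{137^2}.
|F_{137^2}^*| = 18768

F_{137^2} has 137^2 = 18769 elements; its multiplicative group consists of all nonzero elements, so |F_{137^2}^*| = 18769 - 1 = 18768. (It is cyclic since any finite subgroup of the multiplicative group of a field is cyclic.)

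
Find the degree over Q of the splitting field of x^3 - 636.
[K : Q] = 6

The roots of x^3 - 636 are ∛636, ω∛636, ω^2∛636 where ω = e^(2πi/3) is a primitive cube root of unity, so K = Q(∛636, ω). Now [Q(∛636):Q] = 3 (since 636 is not a perfect cube, x^3 - 636 is irreducible) and [Q(ω):Q] = 2. Both 2 and 3 divide [K:Q], and [K:Q] ≤ 3·2 = 6, so [K:Q] = 6. (Equivalently: Q(∛636) ⊂ R but ω ∉ R, so [K : Q(∛636)] = 2.)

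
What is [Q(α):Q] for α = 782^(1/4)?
[Q(α):Q] = 4

α is a root of x^4 - 782. By Eisenstein's criterion at the prime p = 2 (which divides the constant term 782 but p^2 = 4 does not, since 782 is squarefree), x^4 - 782 is irreducible over Q. Hence [Q(α):Q] = 4.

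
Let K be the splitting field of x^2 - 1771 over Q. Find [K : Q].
[K : Q] = 2

f(x) = x^2 - 1771 factors as (x - √1771)(x + √1771). The splitting field is K = Q(√1771). Since 1771 is squarefree and > 1, it is not a perfect square, so x^2 - 1771 is irreducible over Q and [Q(√1771) : Q] = 2. Hence [K : Q] = 2.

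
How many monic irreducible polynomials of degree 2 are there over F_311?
There are 48205 monic irreducible polynomials of degree 2 over F_311

Each element of F_{311^2} that lies in no proper subfield is a root of exactly one monic irreducible of degree 2 over F_311, and each such polynomial has 2 distinct roots in F_{311^2}. By Möbius inversion the count is N_311(2) = (1/2) Σ_{d|2} μ(2/d) · 311^d = (1/2)(μ(2)·311^1 + μ(1)·311^2) = 96410/2 = 48205.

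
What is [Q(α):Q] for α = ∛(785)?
[Q(α):Q] = 3

The minimal polynomial of α is x^3 - 785, irreducible over Q since 785 is not a perfect cube (so x^3 - 785 has no rational root). Hence [Q(α):Q] = deg(m_α) = 3.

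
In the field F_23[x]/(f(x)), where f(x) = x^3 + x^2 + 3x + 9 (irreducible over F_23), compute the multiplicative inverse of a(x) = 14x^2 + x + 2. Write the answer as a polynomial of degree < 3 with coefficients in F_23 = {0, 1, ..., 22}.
a(x)^(-1) ≡ 20x^2 + 3x + 20 (mod f(x))

Since f is irreducible over F_23, F_23[x]/(f) is a field and a(x) ≠ 0 has an inverse. Apply the extended Euclidean algorithm to f(x) and a(x) in F_23[x]: f(x) = (5x + 3)·a(x) + (13x + 3);  a(x) = (17x + 5)·(13x + 3) + (10). The last nonzero remainder is the constant 10 = gcd(f, a) in F_23. Back-substituting through the division chain expresses 10 = s(x)·a(x) + t(x)·f(x) with s(x) ≡ 16x^2 + 7x + 16 (mod f), so (16x^2 + 7x + 16)·a(x) ≡ 10 (mod f). Multiplying by 10^(-1) ≡ 7 in F_23 gives a(x)^(-1) ≡ 7·(16x^2 + 7x + 16) ≡ 20x^2 + 3x + 20 (mod f). Check: (14x^2 + x + 2)·(20x^2 + 3x + 20) = 4x^4 + 16x^3 + x^2 + 3x + 17 ≡ 1 (mod x^3 + x^2 + 3x + 9).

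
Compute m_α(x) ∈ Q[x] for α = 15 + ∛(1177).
m_α(x) = x^3 - 45x^2 + 675x - 4552

Set β = α - 15 = ∛(1177), so β^3 = 1177. Then (α - 15)^3 - 1177 = 0, i.e. α is a root of g(x) = (x - 15)^3 - 1177 = x^3 - 45x^2 + 675x - 4552. Since g(x) = h(x - 15) where h(x) = x^3 - 1177, and h is irreducible over Q (because 1177 is not a perfect cube, so h has no rational root, and a monic cubic with no rational root is irreducible), g is also irreducible (irreducibility is preserved under the substitution x → x - 15). Hence m_α(x) = x^3 - 45x^2 + 675x - 4552.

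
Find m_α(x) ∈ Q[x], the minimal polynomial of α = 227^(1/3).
m_α(x) = x^3 - 227

α satisfies α^3 = 227, so x^3 - 227 annihilates α. By the rational root test, a rational root p/q (in lowest terms) of x^3 - 227 would satisfy p^3 = 227 q^3, forcing q = 1 and p^3 = 227; but 227 is not a perfect cube, contradiction. A monic cubic over Q with no rational root is irreducible (any nontrivial factorization would include a linear factor). Hence x^3 - 227 is the minimal polynomial of α, and in particular [Q(α):Q] = 3.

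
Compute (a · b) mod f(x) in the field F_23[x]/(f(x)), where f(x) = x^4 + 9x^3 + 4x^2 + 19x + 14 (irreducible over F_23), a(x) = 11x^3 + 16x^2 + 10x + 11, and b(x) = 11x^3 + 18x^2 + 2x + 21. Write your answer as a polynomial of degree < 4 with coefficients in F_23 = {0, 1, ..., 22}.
a · b ≡ 21x^3 + 2x^2 + 7x + 1 (mod f(x))

Multiply in F_23[x]: a(x)·b(x) = (11x^3 + 16x^2 + 10x + 11)·(11x^3 + 18x^2 + 2x + 21) = 6x^6 + 6x^5 + 6x^4 + 12x^3 + 2x^2 + 2x + 1. This has degree ≥ 4, so divide by f(x) over F_23: 6x^6 + 6x^5 + 6x^4 + 12x^3 + 2x^2 + 2x + 1 = (6x^2 + 21x)·(x^4 + 9x^3 + 4x^2 + 19x + 14) + (21x^3 + 2x^2 + 7x + 1). Hence a·b ≡ 21x^3 + 2x^2 + 7x + 1 (mod f). (F_23[x]/(f) is a field with 23^4 = 279841 elements since f is irreducible of degree 4.)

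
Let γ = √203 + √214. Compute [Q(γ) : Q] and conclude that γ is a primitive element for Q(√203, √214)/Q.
[Q(γ) : Q] = 4 (equivalently, Q(γ) = Q(√203, √214))

Obviously Q(γ) ⊆ Q(√203, √214), and [Q(√203, √214):Q] = 4 (since 203, 214 are distinct squarefree integers > 1 with 43442 not a perfect square). To show equality we compute the minimal polynomial of γ. From γ = √203 + √214: γ^2 = 203 + 2√(43442) + 214 = 417 + 2√(43442), so γ^2 - 417 = 2√(43442); squaring, (γ^2 - 417)^2 = 4·43442, i.e. γ^4 - 834γ^2 + 173889 - 173768 = 0, i.e. γ^4 - 834γ^2 + 121 = 0. So γ is a root of x^4 - 834x^2 + 121. This polynomial is irreducible over Q: it has no rational root (each ±√203 ± √214 is irrational), and any factorization into two quadratics over Q would force √(43442) ∈ Q (pairing opposite roots) or √203, √214 ∈ Q (other pairings), all impossible. Hence [Q(γ):Q] = 4 = [Q(√203, √214):Q], so Q(γ) = Q(√203, √214).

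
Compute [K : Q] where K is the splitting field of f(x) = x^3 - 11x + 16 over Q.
[K : Q] = 6

By the rational root test, any rational root of the monic integer polynomial f(x) = x^3 - 11x + 16 must be an integer dividing the constant term 16, i.e. one of ±{1, 2, 4, 8, 16}. Evaluating: f(1) = 6, f(-1) = 26, f(2) = 2, f(-2) = 30, f(4) = 36, f(-4) = -4, f(8) = 440, f(-8) = -408, f(16) = 3936, f(-16) = -3904; none is 0, so f has no rational root and is therefore irreducible over Q (a cubic with no linear factor over a field is irreducible). For an irreducible cubic, the Galois group is A_3 or S_3 according as the discriminant disc(f) = -4a^3 - 27b^2 = -4·(-11)^3 - 27·(16)^2 = -1588 is or is not a square in Q. Here disc(f) = -1588 is not a perfect square in Q, so the Galois group of f over Q is not contained in A_3 and must be all of S_3. The splitting field has degree |S_3| = 6 over Q, so [K : Q] = 6.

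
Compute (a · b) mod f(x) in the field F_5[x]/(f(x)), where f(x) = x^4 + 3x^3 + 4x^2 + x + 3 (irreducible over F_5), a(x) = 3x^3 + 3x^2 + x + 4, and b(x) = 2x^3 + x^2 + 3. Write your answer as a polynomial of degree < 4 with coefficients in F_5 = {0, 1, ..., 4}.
a · b ≡ 4x^3 + 2x^2 + 2x + 3 (mod f(x))

Multiply in F_5[x]: a(x)·b(x) = (3x^3 + 3x^2 + x + 4)·(2x^3 + x^2 + 3) = x^6 + 4x^5 + 3x^3 + 3x^2 + 3x + 2. This has degree ≥ 4, so divide by f(x) over F_5: x^6 + 4x^5 + 3x^3 + 3x^2 + 3x + 2 = (x^2 + x + 3)·(x^4 + 3x^3 + 4x^2 + x + 3) + (4x^3 + 2x^2 + 2x + 3). Hence a·b ≡ 4x^3 + 2x^2 + 2x + 3 (mod f). (F_5[x]/(f) is a field with 5^4 = 625 elements since f is irreducible of degree 4.)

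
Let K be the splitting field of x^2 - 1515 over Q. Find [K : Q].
[K : Q] = 2

f(x) = x^2 - 1515 factors as (x - √1515)(x + √1515). The splitting field is K = Q(√1515). Since 1515 is squarefree and > 1, it is not a perfect square, so x^2 - 1515 is irreducible over Q and [Q(√1515) : Q] = 2. Hence [K : Q] = 2.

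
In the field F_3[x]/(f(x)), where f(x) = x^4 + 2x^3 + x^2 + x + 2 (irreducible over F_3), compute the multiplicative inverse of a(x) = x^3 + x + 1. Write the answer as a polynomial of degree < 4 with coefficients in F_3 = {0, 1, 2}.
a(x)^(-1) ≡ x^3 + 2x^2 + x (mod f(x))

Since f is irreducible over F_3, F_3[x]/(f) is a field and a(x) ≠ 0 has an inverse. Apply the extended Euclidean algorithm to f(x) and a(x) in F_3[x]: f(x) = (x + 2)·a(x) + (x);  a(x) = (x^2 + 1)·(x) + (1). The last nonzero remainder is the constant 1 = gcd(f, a) in F_3. Back-substituting through the division chain expresses 1 = s(x)·a(x) + t(x)·f(x) with s(x) ≡ x^3 + 2x^2 + x (mod f), so a(x)^(-1) ≡ s(x) = x^3 + 2x^2 + x (mod f). Check: (x^3 + x + 1)·(x^3 + 2x^2 + x) = x^6 + 2x^5 + 2x^4 + x ≡ 1 (mod x^4 + 2x^3 + x^2 + x + 2).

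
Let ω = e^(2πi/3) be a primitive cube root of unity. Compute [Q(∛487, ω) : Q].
[Q(∛487, ω) : Q] = 6

[Q(∛487):Q] = 3 (min poly x^3 - 487, irreducible since 487 is not a perfect cube). [Q(ω):Q] = 2 (min poly x^2 + x + 1). Since Q(∛487) ⊂ R and ω ∉ R, we have ω ∉ Q(∛487), so x^2 + x + 1 remains irreducible over Q(∛487) and [Q(∛487, ω) : Q(∛487)] = 2. By the tower law, [Q(∛487, ω) : Q] = 3 · 2 = 6. (In fact Q(∛487, ω) is the splitting field of x^3 - 487 over Q.)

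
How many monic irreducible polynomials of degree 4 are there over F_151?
There are 129965700 monic irreducible polynomials of degree 4 over F_151

Each element of F_{151^4} that lies in no proper subfield is a root of exactly one monic irreducible of degree 4 over F_151, and each such polynomial has 4 distinct roots in F_{151^4}. By Möbius inversion the count is N_151(4) = (1/4) Σ_{d|4} μ(4/d) · 151^d = (1/4)(μ(4)·151^1 + μ(2)·151^2 + μ(1)·151^4) = 519862800/4 = 129965700.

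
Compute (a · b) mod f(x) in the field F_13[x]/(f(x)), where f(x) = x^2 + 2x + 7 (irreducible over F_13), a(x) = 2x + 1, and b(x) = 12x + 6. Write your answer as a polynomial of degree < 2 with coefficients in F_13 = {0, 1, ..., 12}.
a · b ≡ 2x + 7 (mod f(x))

Multiply in F_13[x]: a(x)·b(x) = (2x + 1)·(12x + 6) = 11x^2 + 11x + 6. This has degree ≥ 2, so divide by f(x) over F_13: 11x^2 + 11x + 6 = (11)·(x^2 + 2x + 7) + (2x + 7). Hence a·b ≡ 2x + 7 (mod f). (F_13[x]/(f) is a field with 13^2 = 169 elements since f is irreducible of degree 2.)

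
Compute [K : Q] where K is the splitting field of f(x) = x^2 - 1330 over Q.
[K : Q] = 2

f(x) = x^2 - 1330 factors as (x - √1330)(x + √1330). The splitting field is K = Q(√1330). Since 1330 is squarefree and > 1, it is not a perfect square, so x^2 - 1330 is irreducible over Q and [Q(√1330) : Q] = 2. Hence [K : Q] = 2.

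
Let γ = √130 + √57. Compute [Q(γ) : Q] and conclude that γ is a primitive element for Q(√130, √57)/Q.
[Q(γ) : Q] = 4 (equivalently, Q(γ) = Q(√130, √57))

Obviously Q(γ) ⊆ Q(√130, √57), and [Q(√130, √57):Q] = 4 (since 130, 57 are distinct squarefree integers > 1 with 7410 not a perfect square). To show equality we compute the minimal polynomial of γ. From γ = √130 + √57: γ^2 = 130 + 2√(7410) + 57 = 187 + 2√(7410), so γ^2 - 187 = 2√(7410); squaring, (γ^2 - 187)^2 = 4·7410, i.e. γ^4 - 374γ^2 + 34969 - 29640 = 0, i.e. γ^4 - 374γ^2 + 5329 = 0. So γ is a root of x^4 - 374x^2 + 5329. This polynomial is irreducible over Q: it has no rational root (each ±√130 ± √57 is irrational), and any factorization into two quadratics over Q would force √(7410) ∈ Q (pairing opposite roots) or √130, √57 ∈ Q (other pairings), all impossible. Hence [Q(γ):Q] = 4 = [Q(√130, √57):Q], so Q(γ) = Q(√130, √57).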